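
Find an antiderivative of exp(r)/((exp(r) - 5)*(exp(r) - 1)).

log(exp(r) - 5)/4 - log(exp(r) - 1)/4 + C

Let u = e^r, du = e^r dr.
The integral becomes ∫ du/((u-1)(u-5)); decompose into partial fractions.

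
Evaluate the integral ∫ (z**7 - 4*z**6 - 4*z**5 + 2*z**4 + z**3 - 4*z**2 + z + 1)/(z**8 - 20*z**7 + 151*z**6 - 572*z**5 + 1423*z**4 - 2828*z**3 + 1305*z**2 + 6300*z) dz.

log(z)/6300 + 24223*log(z - 7)/3248 - 4538129*log(z - 5)/520200 + 1193*log(z - 4)/500 + log(z + 1)/3600 - 4542367*log(z**2 + 9)/75429000 + 42491*atan(z/3)/4190500 + 2203/(1020*z - 5100) + C

Factor the denominator: z*(z - 7)*(z - 5)**2*(z - 4)*(z + 1)*(z**2 + 9).
Partial-fraction decomposition: -(4542367*z - 1147257)/(37714500*(z**2 + 9)) + 1/(3600*(z + 1)) + 1193/(500*(z - 4)) - 4538129/(520200*(z - 5)) - 2203/(1020*(z - 5)**2) + 24223/(3248*(z - 7)) + 1/(6300*z).
Integrate each term; A/(z−a) gives A·log|z−a|; the (Bz+D)/(z²+p²) term gives a log and an atan.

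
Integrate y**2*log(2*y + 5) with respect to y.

Use integration by parts with u = log(2*y + 5), dv = y**2 dy.
Then du = 2/(2*y + 5) dy and v = y**3/3.

y**3*log(2*y + 5)/3 - y**3/9 + 5*y**2/12 - 25*y/12 + 125*log(2*y + 5)/24 + C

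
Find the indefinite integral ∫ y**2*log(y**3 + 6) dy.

Let u = y**3 + 6, so du = (3*y**2) dy.
The integral becomes (1/3)·∫ log(u) du; integrate by parts with u′=log(u), dv′=du.

y**3*log(y**3 + 6)/3 - y**3/3 + 2*log(y**3 + 6) + C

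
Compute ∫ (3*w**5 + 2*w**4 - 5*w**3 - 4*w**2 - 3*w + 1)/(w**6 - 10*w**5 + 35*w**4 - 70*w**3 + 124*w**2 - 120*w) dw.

-log(w)/120 + 4943*log(w - 5)/435 - 356*log(w - 3)/39 + 67*log(w - 2)/48 - 3755*log(w**2 + 4)/12064 - 673*atan(w/2)/6032 + C

Factor the denominator: w*(w - 5)*(w - 3)*(w - 2)*(w**2 + 4).
Partial-fraction decomposition: -(3755*w + 1346)/(6032*(w**2 + 4)) + 67/(48*(w - 2)) - 356/(39*(w - 3)) + 4943/(435*(w - 5)) - 1/(120*w).
Integrate each term; A/(w−a) gives A·log|w−a|; the (Bw+D)/(w²+p²) term gives a log and an atan.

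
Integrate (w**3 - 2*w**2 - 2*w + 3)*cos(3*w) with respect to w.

w**3*sin(3*w)/3 - 2*w**2*sin(3*w)/3 + w**2*cos(3*w)/3 - 8*w*sin(3*w)/9 - 4*w*cos(3*w)/9 + 31*sin(3*w)/27 - 8*cos(3*w)/27 + C

Use integration by parts with u = w**3 - 2*w**2 - 2*w + 3, dv = cos(3*w) dw, so v = sin(3*w)/3.
Apply parts 3 times (tabular method): alternate signs, differentiate u down to 0, integrate dv up.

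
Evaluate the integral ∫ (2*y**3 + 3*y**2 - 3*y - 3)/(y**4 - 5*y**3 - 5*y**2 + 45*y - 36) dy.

Factor the denominator: (y - 4)*(y - 3)*(y - 1)*(y + 3).
Partial-fraction decomposition: 1/(8*(y + 3)) - 1/(24*(y - 1)) - 23/(4*(y - 3)) + 23/(3*(y - 4)).
Integrate each term: A/(y−a) contributes A·log|y−a|.

23*log(y - 4)/3 - 23*log(y - 3)/4 - log(y - 1)/24 + log(y + 3)/8 + C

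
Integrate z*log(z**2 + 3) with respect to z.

Let u = z**2 + 3, so du = (2*z) dz.
The integral becomes (1/2)·∫ log(u) du; integrate by parts with u′=log(u), dv′=du.

z**2*log(z**2 + 3)/2 - z**2/2 + 3*log(z**2 + 3)/2 + C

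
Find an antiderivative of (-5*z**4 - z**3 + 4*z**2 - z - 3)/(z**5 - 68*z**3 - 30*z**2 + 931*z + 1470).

-2027*log(z - 7)/420 + 1579*log(z - 5)/672 - 19*log(z + 2)/105 + 171*log(z + 3)/160 - 5731*log(z + 7)/1680 + C

Factor the denominator: (z - 7)*(z - 5)*(z + 2)*(z + 3)*(z + 7).
Partial-fraction decomposition: -5731/(1680*(z + 7)) + 171/(160*(z + 3)) - 19/(105*(z + 2)) + 1579/(672*(z - 5)) - 2027/(420*(z - 7)).
Integrate each term: A/(z−a) contributes A·log|z−a|.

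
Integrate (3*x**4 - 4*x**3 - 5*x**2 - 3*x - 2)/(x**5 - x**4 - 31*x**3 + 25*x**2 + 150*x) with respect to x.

Factor the denominator: x*(x - 5)*(x - 3)*(x + 2)*(x + 5).
Partial-fraction decomposition: 2263/(1200*(x + 5)) - 32/(105*(x + 2)) - 79/(240*(x - 3)) + 1233/(700*(x - 5)) - 1/(75*x).
Integrate each term: A/(x−a) contributes A·log|x−a|.

-log(x)/75 + 1233*log(x - 5)/700 - 79*log(x - 3)/240 - 32*log(x + 2)/105 + 2263*log(x + 5)/1200 + C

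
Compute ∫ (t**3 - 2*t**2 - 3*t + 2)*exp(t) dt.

Use integration by parts with u = t**3 - 2*t**2 - 3*t + 2, dv = exp(t) dt, so v = exp(t).
Apply parts 3 times (tabular method): alternate signs, differentiate u down to 0, integrate dv up.

(t**3 - 5*t**2 + 7*t - 5)*exp(t) + C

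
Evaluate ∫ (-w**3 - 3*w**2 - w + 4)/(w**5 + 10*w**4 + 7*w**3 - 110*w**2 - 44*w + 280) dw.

Factor the denominator: (w - 2)**2*(w + 2)*(w + 5)*(w + 7).
Partial-fraction decomposition: 23/(90*(w + 7)) - 59/(294*(w + 5)) + 1/(120*(w + 2)) - 223/(3528*(w - 2)) - 1/(14*(w - 2)**2).
Integrate each term; A/(w−a) gives A·log|w−a|; A/(w−a)² gives −A/(w−a).

-223*log(w - 2)/3528 + log(w + 2)/120 - 59*log(w + 5)/294 + 23*log(w + 7)/90 + 1/(14*w - 28) + C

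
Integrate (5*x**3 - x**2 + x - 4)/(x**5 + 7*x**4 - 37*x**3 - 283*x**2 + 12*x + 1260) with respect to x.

523*log(x - 6)/2574 - 17*log(x - 2)/630 - 151*log(x + 3)/360 + 659*log(x + 5)/308 - 1775*log(x + 7)/936 + C

Factor the denominator: (x - 6)*(x - 2)*(x + 3)*(x + 5)*(x + 7).
Partial-fraction decomposition: -1775/(936*(x + 7)) + 659/(308*(x + 5)) - 151/(360*(x + 3)) - 17/(630*(x - 2)) + 523/(2574*(x - 6)).
Integrate each term: A/(x−a) contributes A·log|x−a|.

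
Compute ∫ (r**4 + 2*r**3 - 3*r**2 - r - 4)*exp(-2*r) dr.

(-r**4 - 4*r**3 - 3*r**2 - 2*r + 3)*exp(-2*r)/2 + C

Use integration by parts with u = r**4 + 2*r**3 - 3*r**2 - r - 4, dv = exp(-2*r) dr, so v = -exp(-2*r)/2.
Apply parts 4 times (tabular method): alternate signs, differentiate u down to 0, integrate dv up.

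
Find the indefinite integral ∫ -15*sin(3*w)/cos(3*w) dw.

5*log(cos(3*w)) + C

Let u = cos(3*w), so du = (-3*sin(3*w)) dw.
Rewriting, the integral becomes 5·∫ 1/u du = 5·log(u).
Substituting back, u = cos(3*w).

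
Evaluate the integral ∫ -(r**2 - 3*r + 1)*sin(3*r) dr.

Use integration by parts with u = r**2 - 3*r + 1, dv = -sin(3*r) dr, so v = cos(3*r)/3.
Apply parts 2 times (tabular method): alternate signs, differentiate u down to 0, integrate dv up.

r**2*cos(3*r)/3 - 2*r*sin(3*r)/9 - r*cos(3*r) + sin(3*r)/3 + 7*cos(3*r)/27 + C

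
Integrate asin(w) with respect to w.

Use integration by parts with u = arcsin(w), dv = dw.
Then du = 1/sqrt(-w**2 + 1) dw.

w*asin(w) + sqrt(-w**2 + 1) + C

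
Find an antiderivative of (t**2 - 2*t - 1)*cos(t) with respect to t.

t**2*sin(t) - 2*t*sin(t) + 2*t*cos(t) - 3*sin(t) - 2*cos(t) + C

Use integration by parts with u = t**2 - 2*t - 1, dv = cos(t) dt, so v = sin(t).
Apply parts 2 times (tabular method): alternate signs, differentiate u down to 0, integrate dv up.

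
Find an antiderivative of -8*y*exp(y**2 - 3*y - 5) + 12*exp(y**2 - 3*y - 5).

Let u = y**2 - 3*y - 5, so du = (2*y - 3) dy.
Rewriting, the integral becomes -4·∫ e^u du = -4·e^u.
Substituting back, u = y**2 - 3*y - 5.

-4*exp(y**2 - 3*y - 5) + C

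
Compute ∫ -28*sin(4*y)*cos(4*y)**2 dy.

Let u = cos(4*y), so du = (-4*sin(4*y)) dy.
Rewriting, the integral becomes 7·∫ u^2 du = 7·u^3/3.
Substituting back, u = cos(4*y).

7*cos(4*y)**3/3 + C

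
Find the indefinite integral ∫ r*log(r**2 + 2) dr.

r**2*log(r**2 + 2)/2 - r**2/2 + log(r**2 + 2) + C

Let u = r**2 + 2, so du = (2*r) dr.
The integral becomes (1/2)·∫ log(u) du; integrate by parts with u′=log(u), dv′=du.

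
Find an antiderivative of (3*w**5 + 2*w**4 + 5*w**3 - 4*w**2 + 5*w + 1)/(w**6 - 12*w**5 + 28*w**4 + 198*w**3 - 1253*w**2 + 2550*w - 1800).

Factor the denominator: (w - 5)*(w - 4)*(w - 3)**2*(w - 2)*(w + 5).
Partial-fraction decomposition: 493/(2240*(w + 5)) + 163/(42*(w - 2)) + 7697/(64*(w - 3)) + 503/(8*(w - 3)**2) - 429/(2*(w - 4)) + 1397/(15*(w - 5)).
Integrate each term; A/(w−a) gives A·log|w−a|; A/(w−a)² gives −A/(w−a).

1397*log(w - 5)/15 - 429*log(w - 4)/2 + 7697*log(w - 3)/64 + 163*log(w - 2)/42 + 493*log(w + 5)/2240 - 503/(8*w - 24) + C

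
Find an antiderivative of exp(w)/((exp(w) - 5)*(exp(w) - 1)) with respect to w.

Let u = e^w, du = e^w dw.
The integral becomes ∫ du/((u-1)(u-5)); decompose into partial fractions.

log(exp(w) - 5)/4 - log(exp(w) - 1)/4 + C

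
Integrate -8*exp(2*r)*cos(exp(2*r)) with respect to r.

-4*sin(exp(2*r)) + C

Let u = exp(2*r), so du = (2*exp(2*r)) dr.
Rewriting, the integral becomes -4·∫ cos(u) du = -4·sin(u).
Substituting back, u = exp(2*r).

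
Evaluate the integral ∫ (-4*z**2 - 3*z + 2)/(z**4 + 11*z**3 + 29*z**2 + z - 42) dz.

-5*log(z - 1)/96 + 8*log(z + 2)/15 - 25*log(z + 3)/16 + 173*log(z + 7)/160 + C

Factor the denominator: (z - 1)*(z + 2)*(z + 3)*(z + 7).
Partial-fraction decomposition: 173/(160*(z + 7)) - 25/(16*(z + 3)) + 8/(15*(z + 2)) - 5/(96*(z - 1)).
Integrate each term: A/(z−a) contributes A·log|z−a|.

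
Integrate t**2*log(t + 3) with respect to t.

t**3*log(t + 3)/3 - t**3/9 + t**2/2 - 3*t + 9*log(t + 3) + C

Use integration by parts with u = log(t + 3), dv = t**2 dt.
Then du = 1/(t + 3) dt and v = t**3/3.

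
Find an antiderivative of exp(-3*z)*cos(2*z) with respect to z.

2*exp(-3*z)*sin(2*z)/13 - 3*exp(-3*z)*cos(2*z)/13 + C

Let I denote the integral. Integrate by parts with u = cos(2*z), dv = exp(-3*z) dz, so v = -exp(-3*z)/3: I = -exp(-3*z)*cos(2*z)/3 − (2/3)·∫ exp(-3*z)*sin(2*z) dz.
Apply parts again with u = sin(2*z), dv = exp(-3*z) dz: ∫ exp(-3*z)*sin(2*z) dz = -exp(-3*z)*sin(2*z)/3 + (2/3)·I. Substituting back brings back I: I = 2*exp(-3*z)*sin(2*z)/9 - exp(-3*z)*cos(2*z)/3 − (4/9)·I.
Solving for I: (1 + 4/9)·I equals the remaining terms, so I = (9/13)·(2*exp(-3*z)*sin(2*z)/9 - exp(-3*z)*cos(2*z)/3).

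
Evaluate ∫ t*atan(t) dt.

Use integration by parts with u = arctan(t), dv = t dt.
Then du = 1/(t**2 + 1) dt.

t**2*atan(t)/2 - t/2 + atan(t)/2 + C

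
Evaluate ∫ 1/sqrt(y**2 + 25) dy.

Substitute y = 5·tan(θ), so dy = 5·sec(θ)^2 dθ and the radical becomes sqrt(y**2 + 25) = 5·sec(θ) by the Pythagorean identity.
Integrate the resulting trig expression in θ, then back-substitute tan(θ) = y/5, sec(θ) = sqrt(y**2 + 25)/5 (absorbing any constant into C).

log(y + sqrt(y**2 + 25)) + C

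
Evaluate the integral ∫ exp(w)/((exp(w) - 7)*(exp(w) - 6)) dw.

log(exp(w) - 7) - log(exp(w) - 6) + C

Let u = e^w, du = e^w dw.
The integral becomes ∫ du/((u-6)(u-7)); decompose into partial fractions.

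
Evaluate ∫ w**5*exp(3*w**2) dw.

(9*w**4 - 6*w**2 + 2)*exp(3*w**2)/54 + C

Let u = w², du = 2w dw; rewrite as (1/2)∫ u^2·exp(3u) du.
Now integrate by parts 2 times.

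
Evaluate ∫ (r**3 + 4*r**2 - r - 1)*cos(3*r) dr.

r**3*sin(3*r)/3 + 4*r**2*sin(3*r)/3 + r**2*cos(3*r)/3 - 5*r*sin(3*r)/9 + 8*r*cos(3*r)/9 - 17*sin(3*r)/27 - 5*cos(3*r)/27 + C

Use integration by parts with u = r**3 + 4*r**2 - r - 1, dv = cos(3*r) dr, so v = sin(3*r)/3.
Apply parts 3 times (tabular method): alternate signs, differentiate u down to 0, integrate dv up.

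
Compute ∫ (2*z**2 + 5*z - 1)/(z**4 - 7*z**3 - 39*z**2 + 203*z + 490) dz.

Factor the denominator: (z - 7)**2*(z + 2)*(z + 5).
Partial-fraction decomposition: -1/(18*(z + 5)) - 1/(81*(z + 2)) + 11/(162*(z - 7)) + 11/(9*(z - 7)**2).
Integrate each term; A/(z−a) gives A·log|z−a|; A/(z−a)² gives −A/(z−a).

11*log(z - 7)/162 - log(z + 2)/81 - log(z + 5)/18 - 11/(9*z - 63) + C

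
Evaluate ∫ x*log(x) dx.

Use integration by parts with u = log(x), dv = x dx.
Then du = 1/x dx and v = x**2/2.

x**2*log(x)/2 - x**2/4 + C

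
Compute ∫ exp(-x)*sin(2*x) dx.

-exp(-x)*sin(2*x)/5 - 2*exp(-x)*cos(2*x)/5 + C

Let I denote the integral. Integrate by parts with u = sin(2*x), dv = exp(-x) dx, so v = -exp(-x): I = -exp(-x)*sin(2*x) + 2·∫ exp(-x)*cos(2*x) dx.
Apply parts again with u = cos(2*x), dv = exp(-x) dx: ∫ exp(-x)*cos(2*x) dx = -exp(-x)*cos(2*x) − 2·I. Substituting back brings back I: I = -exp(-x)*sin(2*x) - 2*exp(-x)*cos(2*x) − 4·I.
Solving for I: (1 + 4)·I equals the remaining terms, so I = (1/5)·(-exp(-x)*sin(2*x) - 2*exp(-x)*cos(2*x)).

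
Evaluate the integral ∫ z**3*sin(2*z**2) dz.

-z**2*cos(2*z**2)/4 + sin(2*z**2)/8 + C

Let u = z², du = 2z dz; rewrite as (1/2)∫ u^1·sin(2u) du.
Now integrate by parts 1 time.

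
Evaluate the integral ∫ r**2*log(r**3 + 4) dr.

Let u = r**3 + 4, so du = (3*r**2) dr.
The integral becomes (1/3)·∫ log(u) du; integrate by parts with u′=log(u), dv′=du.

r**3*log(r**3 + 4)/3 - r**3/3 + 4*log(r**3 + 4)/3 + C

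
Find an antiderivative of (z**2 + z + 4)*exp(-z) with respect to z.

(-z**2 - 3*z - 7)*exp(-z) + C

Use integration by parts with u = z**2 + z + 4, dv = exp(-z) dz, so v = -exp(-z).
Apply parts 2 times (tabular method): alternate signs, differentiate u down to 0, integrate dv up.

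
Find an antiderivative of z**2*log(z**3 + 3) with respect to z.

Let u = z**3 + 3, so du = (3*z**2) dz.
The integral becomes (1/3)·∫ log(u) du; integrate by parts with u′=log(u), dv′=du.

z**3*log(z**3 + 3)/3 - z**3/3 + log(z**3 + 3) + C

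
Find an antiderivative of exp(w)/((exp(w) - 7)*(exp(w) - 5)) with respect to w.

Let u = e^w, du = e^w dw.
The integral becomes ∫ du/((u-5)(u-7)); decompose into partial fractions.

log(exp(w) - 7)/2 - log(exp(w) - 5)/2 + C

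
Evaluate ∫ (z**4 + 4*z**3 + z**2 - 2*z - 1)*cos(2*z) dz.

z**4*sin(2*z)/2 + 2*z**3*sin(2*z) + z**3*cos(2*z) - z**2*sin(2*z) + 3*z**2*cos(2*z) - 4*z*sin(2*z) - z*cos(2*z) - 2*cos(2*z) + C

Use integration by parts with u = z**4 + 4*z**3 + z**2 - 2*z - 1, dv = cos(2*z) dz, so v = sin(2*z)/2.
Apply parts 4 times (tabular method): alternate signs, differentiate u down to 0, integrate dv up.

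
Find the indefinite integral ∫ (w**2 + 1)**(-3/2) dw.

w/sqrt(w**2 + 1) + C

Substitute w = tan(θ), so dw = sec(θ)^2 dθ and the radical becomes sqrt(w**2 + 1) = sec(θ) by the Pythagorean identity.
Integrate the resulting trig expression in θ, then back-substitute tan(θ) = w, sec(θ) = sqrt(w**2 + 1) (absorbing any constant into C).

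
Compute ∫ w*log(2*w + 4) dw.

Use integration by parts with u = log(2*w + 4), dv = w dw.
Then du = 2/(2*w + 4) dw and v = w**2/2.

w**2*log(2*w + 4)/2 - w**2/4 + w - 2*log(w + 2) + C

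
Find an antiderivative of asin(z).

z*asin(z) + sqrt(-z**2 + 1) + C

Use integration by parts with u = arcsin(z), dv = dz.
Then du = 1/sqrt(-z**2 + 1) dz.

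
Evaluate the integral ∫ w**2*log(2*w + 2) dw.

w**3*log(2*w + 2)/3 - w**3/9 + w**2/6 - w/3 + log(w + 1)/3 + C

Use integration by parts with u = log(2*w + 2), dv = w**2 dw.
Then du = 2/(2*w + 2) dw and v = w**3/3.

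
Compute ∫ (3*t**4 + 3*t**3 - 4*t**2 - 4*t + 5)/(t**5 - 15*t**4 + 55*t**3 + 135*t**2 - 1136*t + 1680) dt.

Factor the denominator: (t - 7)*(t - 5)*(t - 4)*(t - 3)*(t + 4).
Partial-fraction decomposition: 533/(5544*(t + 4)) - 281/(56*(t - 3)) + 295/(8*(t - 4)) - 2135/(36*(t - 5)) + 2671/(88*(t - 7)).
Integrate each term: A/(t−a) contributes A·log|t−a|.

2671*log(t - 7)/88 - 2135*log(t - 5)/36 + 295*log(t - 4)/8 - 281*log(t - 3)/56 + 533*log(t + 4)/5544 + C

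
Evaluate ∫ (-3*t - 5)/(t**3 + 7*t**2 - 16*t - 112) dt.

Factor the denominator: (t - 4)*(t + 4)*(t + 7).
Partial-fraction decomposition: 16/(33*(t + 7)) - 7/(24*(t + 4)) - 17/(88*(t - 4)).
Integrate each term: A/(t−a) contributes A·log|t−a|.

-17*log(t - 4)/88 - 7*log(t + 4)/24 + 16*log(t + 7)/33 + C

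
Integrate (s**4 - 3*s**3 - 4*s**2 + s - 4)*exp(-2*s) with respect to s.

Use integration by parts with u = s**4 - 3*s**3 - 4*s**2 + s - 4, dv = exp(-2*s) ds, so v = -exp(-2*s)/2.
Apply parts 4 times (tabular method): alternate signs, differentiate u down to 0, integrate dv up.

(-4*s**4 + 4*s**3 + 22*s**2 + 18*s + 25)*exp(-2*s)/8 + C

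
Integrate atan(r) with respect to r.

r*atan(r) - log(r**2 + 1)/2 + C

Use integration by parts with u = arctan(r), dv = dr.
Then du = 1/(r**2 + 1) dr.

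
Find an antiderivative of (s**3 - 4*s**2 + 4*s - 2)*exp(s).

(s**3 - 7*s**2 + 18*s - 20)*exp(s) + C

Use integration by parts with u = s**3 - 4*s**2 + 4*s - 2, dv = exp(s) ds, so v = exp(s).
Apply parts 3 times (tabular method): alternate signs, differentiate u down to 0, integrate dv up.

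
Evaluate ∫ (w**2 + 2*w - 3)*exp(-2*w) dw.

Use integration by parts with u = w**2 + 2*w - 3, dv = exp(-2*w) dw, so v = -exp(-2*w)/2.
Apply parts 2 times (tabular method): alternate signs, differentiate u down to 0, integrate dv up.

(-2*w**2 - 6*w + 3)*exp(-2*w)/4 + C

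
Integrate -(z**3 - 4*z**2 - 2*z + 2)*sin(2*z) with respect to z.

Use integration by parts with u = z**3 - 4*z**2 - 2*z + 2, dv = -sin(2*z) dz, so v = cos(2*z)/2.
Apply parts 3 times (tabular method): alternate signs, differentiate u down to 0, integrate dv up.

z**3*cos(2*z)/2 - 3*z**2*sin(2*z)/4 - 2*z**2*cos(2*z) + 2*z*sin(2*z) - 7*z*cos(2*z)/4 + 7*sin(2*z)/8 + 2*cos(2*z) + C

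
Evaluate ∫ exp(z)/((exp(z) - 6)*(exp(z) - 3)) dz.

Let u = e^z, du = e^z dz.
The integral becomes ∫ du/((u-6)(u-3)); decompose into partial fractions.

log(exp(z) - 6)/3 - log(exp(z) - 3)/3 + C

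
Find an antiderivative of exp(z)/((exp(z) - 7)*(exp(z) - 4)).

log(exp(z) - 7)/3 - log(exp(z) - 4)/3 + C

Let u = e^z, du = e^z dz.
The integral becomes ∫ du/((u-4)(u-7)); decompose into partial fractions.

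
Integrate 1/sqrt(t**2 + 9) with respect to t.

Substitute t = 3·tan(θ), so dt = 3·sec(θ)^2 dθ and the radical becomes sqrt(t**2 + 9) = 3·sec(θ) by the Pythagorean identity.
Integrate the resulting trig expression in θ, then back-substitute tan(θ) = t/3, sec(θ) = sqrt(t**2 + 9)/3 (absorbing any constant into C).

log(t + sqrt(t**2 + 9)) + C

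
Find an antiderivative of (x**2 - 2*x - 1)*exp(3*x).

(9*x**2 - 24*x - 1)*exp(3*x)/27 + C

Use integration by parts with u = x**2 - 2*x - 1, dv = exp(3*x) dx, so v = exp(3*x)/3.
Apply parts 2 times (tabular method): alternate signs, differentiate u down to 0, integrate dv up.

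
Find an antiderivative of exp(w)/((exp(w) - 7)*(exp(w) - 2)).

log(exp(w) - 7)/5 - log(exp(w) - 2)/5 + C

Let u = e^w, du = e^w dw.
The integral becomes ∫ du/((u-2)(u-7)); decompose into partial fractions.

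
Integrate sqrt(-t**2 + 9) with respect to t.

Substitute t = 3·sin(θ), so dt = 3·cos(θ) dθ and the radical becomes sqrt(-t**2 + 9) = 3·cos(θ) by the Pythagorean identity.
Integrate the resulting trig expression in θ, then back-substitute θ = asin(t/3), sin(θ) = t/3, cos(θ) = sqrt(-t**2 + 9)/3 (absorbing any constant into C).

t*sqrt(-t**2 + 9)/2 + 9*asin(t/3)/2 + C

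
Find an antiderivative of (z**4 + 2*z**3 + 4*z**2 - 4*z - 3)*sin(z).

-z**4*cos(z) + 4*z**3*sin(z) - 2*z**3*cos(z) + 6*z**2*sin(z) + 8*z**2*cos(z) - 16*z*sin(z) + 16*z*cos(z) - 16*sin(z) - 13*cos(z) + C

Use integration by parts with u = z**4 + 2*z**3 + 4*z**2 - 4*z - 3, dv = sin(z) dz, so v = -cos(z).
Apply parts 4 times (tabular method): alternate signs, differentiate u down to 0, integrate dv up.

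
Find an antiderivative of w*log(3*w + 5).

Use integration by parts with u = log(3*w + 5), dv = w dw.
Then du = 3/(3*w + 5) dw and v = w**2/2.

w**2*log(3*w + 5)/2 - w**2/4 + 5*w/6 - 25*log(3*w + 5)/18 + C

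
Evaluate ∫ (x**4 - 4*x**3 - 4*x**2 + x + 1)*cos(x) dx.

Use integration by parts with u = x**4 - 4*x**3 - 4*x**2 + x + 1, dv = cos(x) dx, so v = sin(x).
Apply parts 4 times (tabular method): alternate signs, differentiate u down to 0, integrate dv up.

x**4*sin(x) - 4*x**3*sin(x) + 4*x**3*cos(x) - 16*x**2*sin(x) - 12*x**2*cos(x) + 25*x*sin(x) - 32*x*cos(x) + 33*sin(x) + 25*cos(x) + C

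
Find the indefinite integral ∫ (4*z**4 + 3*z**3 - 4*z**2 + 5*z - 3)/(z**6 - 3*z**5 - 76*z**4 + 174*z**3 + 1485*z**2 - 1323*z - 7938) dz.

Factor the denominator: (z - 7)*(z - 6)*(z - 3)*(z + 3)**2*(z + 7).
Partial-fraction decomposition: -8341/(29120*(z + 7)) + 5957/(43200*(z + 3)) - 7/(80*(z + 3)**2) + 127/(1440*(z - 3)) - 635/(351*(z - 6)) + 10469/(5600*(z - 7)).
Integrate each term; A/(z−a) gives A·log|z−a|; A/(z−a)² gives −A/(z−a).

10469*log(z - 7)/5600 - 635*log(z - 6)/351 + 127*log(z - 3)/1440 + 5957*log(z + 3)/43200 - 8341*log(z + 7)/29120 + 7/(80*z + 240) + C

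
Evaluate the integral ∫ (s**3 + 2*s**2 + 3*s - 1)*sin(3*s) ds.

Use integration by parts with u = s**3 + 2*s**2 + 3*s - 1, dv = sin(3*s) ds, so v = -cos(3*s)/3.
Apply parts 3 times (tabular method): alternate signs, differentiate u down to 0, integrate dv up.

-s**3*cos(3*s)/3 + s**2*sin(3*s)/3 - 2*s**2*cos(3*s)/3 + 4*s*sin(3*s)/9 - 7*s*cos(3*s)/9 + 7*sin(3*s)/27 + 13*cos(3*s)/27 + C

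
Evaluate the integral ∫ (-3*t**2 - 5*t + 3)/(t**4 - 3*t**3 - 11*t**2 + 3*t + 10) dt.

Factor the denominator: (t - 5)*(t - 1)*(t + 1)*(t + 2).
Partial-fraction decomposition: -1/(21*(t + 2)) + 5/(12*(t + 1)) + 5/(24*(t - 1)) - 97/(168*(t - 5)).
Integrate each term: A/(t−a) contributes A·log|t−a|.

-97*log(t - 5)/168 + 5*log(t - 1)/24 + 5*log(t + 1)/12 - log(t + 2)/21 + C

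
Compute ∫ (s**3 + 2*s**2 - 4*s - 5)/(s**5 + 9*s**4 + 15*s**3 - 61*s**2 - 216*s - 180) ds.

7*log(s - 3)/300 + 17*log(s + 2)/75 + log(s + 3)/6 - 5*log(s + 5)/12 + 1/(5*s + 10) + C

Factor the denominator: (s - 3)*(s + 2)**2*(s + 3)*(s + 5).
Partial-fraction decomposition: -5/(12*(s + 5)) + 1/(6*(s + 3)) + 17/(75*(s + 2)) - 1/(5*(s + 2)**2) + 7/(300*(s - 3)).
Integrate each term; A/(s−a) gives A·log|s−a|; A/(s−a)² gives −A/(s−a).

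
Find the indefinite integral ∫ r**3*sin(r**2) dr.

-r**2*cos(r**2)/2 + sin(r**2)/2 + C

Let u = r², du = 2r dr; rewrite as (1/2)∫ u^1·sin(1u) du.
Now integrate by parts 1 time.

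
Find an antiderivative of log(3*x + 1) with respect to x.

x*log(3*x + 1) - x + log(3*x + 1)/3 + C

Use integration by parts with u = log(3*x + 1), dv = dx.
Then du = 3/(3*x + 1) dx and v = x.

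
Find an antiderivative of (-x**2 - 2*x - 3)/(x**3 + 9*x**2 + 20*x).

-3*log(x)/20 + 11*log(x + 4)/4 - 18*log(x + 5)/5 + C

Factor the denominator: x*(x + 4)*(x + 5).
Partial-fraction decomposition: -18/(5*(x + 5)) + 11/(4*(x + 4)) - 3/(20*x).
Integrate each term: A/(x−a) contributes A·log|x−a|.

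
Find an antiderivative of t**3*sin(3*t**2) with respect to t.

-t**2*cos(3*t**2)/6 + sin(3*t**2)/18 + C

Let u = t², du = 2t dt; rewrite as (1/2)∫ u^1·sin(3u) du.
Now integrate by parts 1 time.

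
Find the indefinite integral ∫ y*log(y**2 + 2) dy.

Let u = y**2 + 2, so du = (2*y) dy.
The integral becomes (1/2)·∫ log(u) du; integrate by parts with u′=log(u), dv′=du.

y**2*log(y**2 + 2)/2 - y**2/2 + log(y**2 + 2) + C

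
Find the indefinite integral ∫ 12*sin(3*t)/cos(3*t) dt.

-4*log(cos(3*t)) + C

Let u = cos(3*t), so du = (-3*sin(3*t)) dt.
Rewriting, the integral becomes -4·∫ 1/u du = -4·log(u).
Substituting back, u = cos(3*t).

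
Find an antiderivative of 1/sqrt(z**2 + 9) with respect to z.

Substitute z = 3·tan(θ), so dz = 3·sec(θ)^2 dθ and the radical becomes sqrt(z**2 + 9) = 3·sec(θ) by the Pythagorean identity.
Integrate the resulting trig expression in θ, then back-substitute tan(θ) = z/3, sec(θ) = sqrt(z**2 + 9)/3 (absorbing any constant into C).

log(z + sqrt(z**2 + 9)) + C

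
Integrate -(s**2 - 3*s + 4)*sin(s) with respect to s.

s**2*cos(s) - 2*s*sin(s) - 3*s*cos(s) + 3*sin(s) + 2*cos(s) + C

Use integration by parts with u = s**2 - 3*s + 4, dv = -sin(s) ds, so v = cos(s).
Apply parts 2 times (tabular method): alternate signs, differentiate u down to 0, integrate dv up.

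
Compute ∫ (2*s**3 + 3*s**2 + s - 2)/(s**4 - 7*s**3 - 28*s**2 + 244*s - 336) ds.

Factor the denominator: (s - 7)*(s - 4)*(s - 2)*(s + 6).
Partial-fraction decomposition: 83/(260*(s + 6)) + 7/(20*(s - 2)) - 89/(30*(s - 4)) + 838/(195*(s - 7)).
Integrate each term: A/(s−a) contributes A·log|s−a|.

838*log(s - 7)/195 - 89*log(s - 4)/30 + 7*log(s - 2)/20 + 83*log(s + 6)/260 + C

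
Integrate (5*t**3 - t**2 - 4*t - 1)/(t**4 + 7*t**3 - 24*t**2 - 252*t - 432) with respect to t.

1019*log(t - 6)/1080 + 133*log(t + 3)/27 - 321*log(t + 4)/20 + 1093*log(t + 6)/72 + C

Factor the denominator: (t - 6)*(t + 3)*(t + 4)*(t + 6).
Partial-fraction decomposition: 1093/(72*(t + 6)) - 321/(20*(t + 4)) + 133/(27*(t + 3)) + 1019/(1080*(t - 6)).
Integrate each term: A/(t−a) contributes A·log|t−a|.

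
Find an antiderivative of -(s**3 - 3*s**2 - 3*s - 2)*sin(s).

s**3*cos(s) - 3*s**2*sin(s) - 3*s**2*cos(s) + 6*s*sin(s) - 9*s*cos(s) + 9*sin(s) + 4*cos(s) + C

Use integration by parts with u = s**3 - 3*s**2 - 3*s - 2, dv = -sin(s) ds, so v = cos(s).
Apply parts 3 times (tabular method): alternate signs, differentiate u down to 0, integrate dv up.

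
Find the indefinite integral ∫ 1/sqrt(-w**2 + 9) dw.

asin(w/3) + C

Substitute w = 3·sin(θ), so dw = 3·cos(θ) dθ and the radical becomes sqrt(-w**2 + 9) = 3·cos(θ) by the Pythagorean identity.
Integrate the resulting trig expression in θ, then back-substitute θ = asin(w/3), sin(θ) = w/3, cos(θ) = sqrt(-w**2 + 9)/3 (absorbing any constant into C).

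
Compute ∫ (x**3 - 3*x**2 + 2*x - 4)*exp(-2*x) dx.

(-4*x**3 + 6*x**2 - 2*x + 15)*exp(-2*x)/8 + C

Use integration by parts with u = x**3 - 3*x**2 + 2*x - 4, dv = exp(-2*x) dx, so v = -exp(-2*x)/2.
Apply parts 3 times (tabular method): alternate signs, differentiate u down to 0, integrate dv up.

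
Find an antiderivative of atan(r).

r*atan(r) - log(r**2 + 1)/2 + C

Use integration by parts with u = arctan(r), dv = dr.
Then du = 1/(r**2 + 1) dr.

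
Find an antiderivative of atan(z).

z*atan(z) - log(z**2 + 1)/2 + C

Use integration by parts with u = arctan(z), dv = dz.
Then du = 1/(z**2 + 1) dz.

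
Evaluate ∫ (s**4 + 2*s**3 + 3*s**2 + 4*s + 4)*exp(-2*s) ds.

Use integration by parts with u = s**4 + 2*s**3 + 3*s**2 + 4*s + 4, dv = exp(-2*s) ds, so v = -exp(-2*s)/2.
Apply parts 4 times (tabular method): alternate signs, differentiate u down to 0, integrate dv up.

(-2*s**4 - 8*s**3 - 18*s**2 - 26*s - 21)*exp(-2*s)/4 + C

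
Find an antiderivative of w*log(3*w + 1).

Use integration by parts with u = log(3*w + 1), dv = w dw.
Then du = 3/(3*w + 1) dw and v = w**2/2.

w**2*log(3*w + 1)/2 - w**2/4 + w/6 - log(3*w + 1)/18 + C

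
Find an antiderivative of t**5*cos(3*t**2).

t**4*sin(3*t**2)/6 + t**2*cos(3*t**2)/9 - sin(3*t**2)/27 + C

Let u = t², du = 2t dt; rewrite as (1/2)∫ u^2·cos(3u) du.
Now integrate by parts 2 times.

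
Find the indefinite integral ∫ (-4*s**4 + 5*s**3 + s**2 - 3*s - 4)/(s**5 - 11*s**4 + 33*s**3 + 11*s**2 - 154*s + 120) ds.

-267*log(s - 5)/8 + 352*log(s - 4)/9 - 193*log(s - 3)/20 + 5*log(s - 1)/72 - 7*log(s + 2)/45 + C

Factor the denominator: (s - 5)*(s - 4)*(s - 3)*(s - 1)*(s + 2).
Partial-fraction decomposition: -7/(45*(s + 2)) + 5/(72*(s - 1)) - 193/(20*(s - 3)) + 352/(9*(s - 4)) - 267/(8*(s - 5)).
Integrate each term: A/(s−a) contributes A·log|s−a|.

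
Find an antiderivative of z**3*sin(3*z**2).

-z**2*cos(3*z**2)/6 + sin(3*z**2)/18 + C

Let u = z², du = 2z dz; rewrite as (1/2)∫ u^1·sin(3u) du.
Now integrate by parts 1 time.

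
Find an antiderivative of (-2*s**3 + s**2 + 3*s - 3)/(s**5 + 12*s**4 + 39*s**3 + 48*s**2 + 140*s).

Factor the denominator: s*(s + 5)*(s + 7)*(s**2 + 4).
Partial-fraction decomposition: -(311*s - 1700)/(6148*(s**2 + 4)) + 711/(742*(s + 7)) - 257/(290*(s + 5)) - 3/(140*s).
Integrate each term; A/(s−a) gives A·log|s−a|; the (Bs+D)/(s²+p²) term gives a log and an atan.

-3*log(s)/140 - 257*log(s + 5)/290 + 711*log(s + 7)/742 - 311*log(s**2 + 4)/12296 + 425*atan(s/2)/3074 + C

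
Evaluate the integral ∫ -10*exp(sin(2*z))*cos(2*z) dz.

Let u = sin(2*z), so du = (2*cos(2*z)) dz.
Rewriting, the integral becomes -5·∫ e^u du = -5·e^u.
Substituting back, u = sin(2*z).

-5*exp(sin(2*z)) + C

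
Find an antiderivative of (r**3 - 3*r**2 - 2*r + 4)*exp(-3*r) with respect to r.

(-9*r**3 + 18*r**2 + 30*r - 26)*exp(-3*r)/27 + C

Use integration by parts with u = r**3 - 3*r**2 - 2*r + 4, dv = exp(-3*r) dr, so v = -exp(-3*r)/3.
Apply parts 3 times (tabular method): alternate signs, differentiate u down to 0, integrate dv up.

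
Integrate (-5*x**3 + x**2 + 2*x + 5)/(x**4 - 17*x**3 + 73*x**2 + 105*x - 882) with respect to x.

10927*log(x - 7)/100 - 1027*log(x - 6)/9 - 143*log(x + 3)/900 + 1647/(10*x - 70) + C

Factor the denominator: (x - 7)**2*(x - 6)*(x + 3).
Partial-fraction decomposition: -143/(900*(x + 3)) - 1027/(9*(x - 6)) + 10927/(100*(x - 7)) - 1647/(10*(x - 7)**2).
Integrate each term; A/(x−a) gives A·log|x−a|; A/(x−a)² gives −A/(x−a).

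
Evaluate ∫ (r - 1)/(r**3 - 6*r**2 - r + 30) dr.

Factor the denominator: (r - 5)*(r - 3)*(r + 2).
Partial-fraction decomposition: -3/(35*(r + 2)) - 1/(5*(r - 3)) + 2/(7*(r - 5)).
Integrate each term: A/(r−a) contributes A·log|r−a|.

2*log(r - 5)/7 - log(r - 3)/5 - 3*log(r + 2)/35 + C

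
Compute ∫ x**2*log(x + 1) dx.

Use integration by parts with u = log(x + 1), dv = x**2 dx.
Then du = 1/(x + 1) dx and v = x**3/3.

x**3*log(x + 1)/3 - x**3/9 + x**2/6 - x/3 + log(x + 1)/3 + C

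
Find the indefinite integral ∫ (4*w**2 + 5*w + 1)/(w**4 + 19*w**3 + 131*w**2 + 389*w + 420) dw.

Factor the denominator: (w + 3)*(w + 4)*(w + 5)*(w + 7).
Partial-fraction decomposition: -27/(4*(w + 7)) + 19/(w + 5) - 15/(w + 4) + 11/(4*(w + 3)).
Integrate each term: A/(w−a) contributes A·log|w−a|.

11*log(w + 3)/4 - 15*log(w + 4) + 19*log(w + 5) - 27*log(w + 7)/4 + C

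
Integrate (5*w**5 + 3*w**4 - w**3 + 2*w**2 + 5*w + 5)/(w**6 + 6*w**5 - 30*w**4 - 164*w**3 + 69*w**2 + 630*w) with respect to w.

Factor the denominator: w*(w - 5)*(w - 2)*(w + 3)**2*(w + 7).
Partial-fraction decomposition: 76421/(12096*(w + 7)) - 154127/(57600*(w + 3)) + 937/(480*(w + 3)**2) - 223/(1350*(w - 2)) + 3491/(2304*(w - 5)) + 1/(126*w).
Integrate each term; A/(w−a) gives A·log|w−a|; A/(w−a)² gives −A/(w−a).

log(w)/126 + 3491*log(w - 5)/2304 - 223*log(w - 2)/1350 - 154127*log(w + 3)/57600 + 76421*log(w + 7)/12096 - 937/(480*w + 1440) + C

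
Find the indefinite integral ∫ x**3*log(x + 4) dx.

Use integration by parts with u = log(x + 4), dv = x**3 dx.
Then du = 1/(x + 4) dx and v = x**4/4.

x**4*log(x + 4)/4 - x**4/16 + x**3/3 - 2*x**2 + 16*x - 64*log(x + 4) + C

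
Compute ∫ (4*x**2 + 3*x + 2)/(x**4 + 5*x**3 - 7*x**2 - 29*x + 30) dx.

24*log(x - 2)/35 - 3*log(x - 1)/8 + 29*log(x + 3)/40 - 29*log(x + 5)/28 + C

Factor the denominator: (x - 2)*(x - 1)*(x + 3)*(x + 5).
Partial-fraction decomposition: -29/(28*(x + 5)) + 29/(40*(x + 3)) - 3/(8*(x - 1)) + 24/(35*(x - 2)).
Integrate each term: A/(x−a) contributes A·log|x−a|.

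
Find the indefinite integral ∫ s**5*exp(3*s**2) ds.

(9*s**4 - 6*s**2 + 2)*exp(3*s**2)/54 + C

Let u = s², du = 2s ds; rewrite as (1/2)∫ u^2·exp(3u) du.
Now integrate by parts 2 times.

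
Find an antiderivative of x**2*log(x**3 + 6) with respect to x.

x**3*log(x**3 + 6)/3 - x**3/3 + 2*log(x**3 + 6) + C

Let u = x**3 + 6, so du = (3*x**2) dx.
The integral becomes (1/3)·∫ log(u) du; integrate by parts with u′=log(u), dv′=du.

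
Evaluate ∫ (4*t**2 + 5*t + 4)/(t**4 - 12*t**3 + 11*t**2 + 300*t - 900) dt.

-1553*log(t - 6)/121 + 129*log(t - 5)/10 - 79*log(t + 5)/1210 - 178/(11*t - 66) + C

Factor the denominator: (t - 6)**2*(t - 5)*(t + 5).
Partial-fraction decomposition: -79/(1210*(t + 5)) + 129/(10*(t - 5)) - 1553/(121*(t - 6)) + 178/(11*(t - 6)**2).
Integrate each term; A/(t−a) gives A·log|t−a|; A/(t−a)² gives −A/(t−a).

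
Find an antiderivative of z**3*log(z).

Use integration by parts with u = log(z), dv = z**3 dz.
Then du = 1/z dz and v = z**4/4.

z**4*log(z)/4 - z**4/16 + C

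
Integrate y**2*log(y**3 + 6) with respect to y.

y**3*log(y**3 + 6)/3 - y**3/3 + 2*log(y**3 + 6) + C

Let u = y**3 + 6, so du = (3*y**2) dy.
The integral becomes (1/3)·∫ log(u) du; integrate by parts with u′=log(u), dv′=du.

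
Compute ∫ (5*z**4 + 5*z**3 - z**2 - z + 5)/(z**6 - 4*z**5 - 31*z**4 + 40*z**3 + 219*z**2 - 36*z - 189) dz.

13669*log(z - 7)/19200 - 533*log(z - 3)/1152 + 13*log(z - 1)/384 - 5*log(z + 1)/256 - 7591*log(z + 3)/28800 - 269/(480*z + 1440) + C

Factor the denominator: (z - 7)*(z - 3)*(z - 1)*(z + 1)*(z + 3)**2.
Partial-fraction decomposition: -7591/(28800*(z + 3)) + 269/(480*(z + 3)**2) - 5/(256*(z + 1)) + 13/(384*(z - 1)) - 533/(1152*(z - 3)) + 13669/(19200*(z - 7)).
Integrate each term; A/(z−a) gives A·log|z−a|; A/(z−a)² gives −A/(z−a).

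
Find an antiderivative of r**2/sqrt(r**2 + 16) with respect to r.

r*sqrt(r**2 + 16)/2 - 8*log(r + sqrt(r**2 + 16)) + C

Substitute r = 4·tan(θ), so dr = 4·sec(θ)^2 dθ and the radical becomes sqrt(r**2 + 16) = 4·sec(θ) by the Pythagorean identity.
Integrate the resulting trig expression in θ, then back-substitute tan(θ) = r/4, sec(θ) = sqrt(r**2 + 16)/4 (absorbing any constant into C).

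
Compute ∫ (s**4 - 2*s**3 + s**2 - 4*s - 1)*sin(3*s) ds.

Use integration by parts with u = s**4 - 2*s**3 + s**2 - 4*s - 1, dv = sin(3*s) ds, so v = -cos(3*s)/3.
Apply parts 4 times (tabular method): alternate signs, differentiate u down to 0, integrate dv up.

-s**4*cos(3*s)/3 + 4*s**3*sin(3*s)/9 + 2*s**3*cos(3*s)/3 - 2*s**2*sin(3*s)/3 + s**2*cos(3*s)/9 - 2*s*sin(3*s)/27 + 8*s*cos(3*s)/9 - 8*sin(3*s)/27 + 25*cos(3*s)/81 + C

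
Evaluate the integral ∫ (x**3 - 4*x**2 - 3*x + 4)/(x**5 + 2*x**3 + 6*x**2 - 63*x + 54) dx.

-2*log(x - 2)/13 + log(x - 1)/20 - 5*log(x + 3)/36 + 71*log(x**2 + 9)/585 + 164*atan(x/3)/585 + C

Factor the denominator: (x - 2)*(x - 1)*(x + 3)*(x**2 + 9).
Partial-fraction decomposition: 2*(71*x + 246)/(585*(x**2 + 9)) - 5/(36*(x + 3)) + 1/(20*(x - 1)) - 2/(13*(x - 2)).
Integrate each term; A/(x−a) gives A·log|x−a|; the (Bx+D)/(x²+p²) term gives a log and an atan.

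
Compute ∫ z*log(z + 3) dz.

Use integration by parts with u = log(z + 3), dv = z dz.
Then du = 1/(z + 3) dz and v = z**2/2.

z**2*log(z + 3)/2 - z**2/4 + 3*z/2 - 9*log(z + 3)/2 + C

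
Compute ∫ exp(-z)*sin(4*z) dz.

Let I denote the integral. Integrate by parts with u = sin(4*z), dv = exp(-z) dz, so v = -exp(-z): I = -exp(-z)*sin(4*z) + 4·∫ exp(-z)*cos(4*z) dz.
Apply parts again with u = cos(4*z), dv = exp(-z) dz: ∫ exp(-z)*cos(4*z) dz = -exp(-z)*cos(4*z) − 4·I. Substituting back brings back I: I = -exp(-z)*sin(4*z) - 4*exp(-z)*cos(4*z) − 16·I.
Solving for I: (1 + 16)·I equals the remaining terms, so I = (1/17)·(-exp(-z)*sin(4*z) - 4*exp(-z)*cos(4*z)).

-exp(-z)*sin(4*z)/17 - 4*exp(-z)*cos(4*z)/17 + C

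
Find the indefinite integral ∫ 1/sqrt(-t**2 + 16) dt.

asin(t/4) + C

Substitute t = 4·sin(θ), so dt = 4·cos(θ) dθ and the radical becomes sqrt(-t**2 + 16) = 4·cos(θ) by the Pythagorean identity.
Integrate the resulting trig expression in θ, then back-substitute θ = asin(t/4), sin(θ) = t/4, cos(θ) = sqrt(-t**2 + 16)/4 (absorbing any constant into C).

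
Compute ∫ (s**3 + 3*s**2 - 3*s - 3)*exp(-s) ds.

(-s**3 - 6*s**2 - 9*s - 6)*exp(-s) + C

Use integration by parts with u = s**3 + 3*s**2 - 3*s - 3, dv = exp(-s) ds, so v = -exp(-s).
Apply parts 3 times (tabular method): alternate signs, differentiate u down to 0, integrate dv up.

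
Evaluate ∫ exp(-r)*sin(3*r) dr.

Let I denote the integral. Integrate by parts with u = sin(3*r), dv = exp(-r) dr, so v = -exp(-r): I = -exp(-r)*sin(3*r) + 3·∫ exp(-r)*cos(3*r) dr.
Apply parts again with u = cos(3*r), dv = exp(-r) dr: ∫ exp(-r)*cos(3*r) dr = -exp(-r)*cos(3*r) − 3·I. Substituting back brings back I: I = -exp(-r)*sin(3*r) - 3*exp(-r)*cos(3*r) − 9·I.
Solving for I: (1 + 9)·I equals the remaining terms, so I = (1/10)·(-exp(-r)*sin(3*r) - 3*exp(-r)*cos(3*r)).

-exp(-r)*sin(3*r)/10 - 3*exp(-r)*cos(3*r)/10 + C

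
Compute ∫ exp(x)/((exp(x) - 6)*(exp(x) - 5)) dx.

Let u = e^x, du = e^x dx.
The integral becomes ∫ du/((u-5)(u-6)); decompose into partial fractions.

log(exp(x) - 6) - log(exp(x) - 5) + C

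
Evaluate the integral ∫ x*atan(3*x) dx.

x**2*atan(3*x)/2 - x/6 + atan(3*x)/18 + C

Use integration by parts with u = arctan(3*x), dv = x dx.
Then du = 3/(9*x**2 + 1) dx.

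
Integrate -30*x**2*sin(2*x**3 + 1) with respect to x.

5*cos(2*x**3 + 1) + C

Let u = 2*x**3 + 1, so du = (6*x**2) dx.
Rewriting, the integral becomes -5·∫ sin(u) du = -5·-cos(u).
Substituting back, u = 2*x**3 + 1.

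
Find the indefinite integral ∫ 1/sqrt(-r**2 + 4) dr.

Substitute r = 2·sin(θ), so dr = 2·cos(θ) dθ and the radical becomes sqrt(-r**2 + 4) = 2·cos(θ) by the Pythagorean identity.
Integrate the resulting trig expression in θ, then back-substitute θ = asin(r/2), sin(θ) = r/2, cos(θ) = sqrt(-r**2 + 4)/2 (absorbing any constant into C).

asin(r/2) + C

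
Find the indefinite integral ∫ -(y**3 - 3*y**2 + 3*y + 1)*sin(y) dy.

Use integration by parts with u = y**3 - 3*y**2 + 3*y + 1, dv = -sin(y) dy, so v = cos(y).
Apply parts 3 times (tabular method): alternate signs, differentiate u down to 0, integrate dv up.

y**3*cos(y) - 3*y**2*sin(y) - 3*y**2*cos(y) + 6*y*sin(y) - 3*y*cos(y) + 3*sin(y) + 7*cos(y) + C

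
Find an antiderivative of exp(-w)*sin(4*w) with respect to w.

-exp(-w)*sin(4*w)/17 - 4*exp(-w)*cos(4*w)/17 + C

Let I denote the integral. Integrate by parts with u = sin(4*w), dv = exp(-w) dw, so v = -exp(-w): I = -exp(-w)*sin(4*w) + 4·∫ exp(-w)*cos(4*w) dw.
Apply parts again with u = cos(4*w), dv = exp(-w) dw: ∫ exp(-w)*cos(4*w) dw = -exp(-w)*cos(4*w) − 4·I. Substituting back brings back I: I = -exp(-w)*sin(4*w) - 4*exp(-w)*cos(4*w) − 16·I.
Solving for I: (1 + 16)·I equals the remaining terms, so I = (1/17)·(-exp(-w)*sin(4*w) - 4*exp(-w)*cos(4*w)).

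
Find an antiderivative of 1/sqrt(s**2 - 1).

Substitute s = sec(θ), so ds = sec(θ)*tan(θ) dθ and the radical becomes sqrt(s**2 - 1) = tan(θ) by the Pythagorean identity.
Integrate the resulting trig expression in θ, then back-substitute sec(θ) = s, tan(θ) = sqrt(s**2 - 1) (absorbing any constant into C).

log(s + sqrt(s**2 - 1)) + C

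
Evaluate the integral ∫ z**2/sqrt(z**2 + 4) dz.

z*sqrt(z**2 + 4)/2 - 2*log(z + sqrt(z**2 + 4)) + C

Substitute z = 2·tan(θ), so dz = 2·sec(θ)^2 dθ and the radical becomes sqrt(z**2 + 4) = 2·sec(θ) by the Pythagorean identity.
Integrate the resulting trig expression in θ, then back-substitute tan(θ) = z/2, sec(θ) = sqrt(z**2 + 4)/2 (absorbing any constant into C).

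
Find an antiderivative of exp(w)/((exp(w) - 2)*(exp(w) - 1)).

log(exp(w) - 2) - log(exp(w) - 1) + C

Let u = e^w, du = e^w dw.
The integral becomes ∫ du/((u-1)(u-2)); decompose into partial fractions.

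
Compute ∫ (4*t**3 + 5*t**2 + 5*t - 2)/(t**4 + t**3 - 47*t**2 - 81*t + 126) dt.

Factor the denominator: (t - 7)*(t - 1)*(t + 3)*(t + 6).
Partial-fraction decomposition: 716/(273*(t + 6)) - 2/(3*(t + 3)) - 1/(14*(t - 1)) + 55/(26*(t - 7)).
Integrate each term: A/(t−a) contributes A·log|t−a|.

55*log(t - 7)/26 - log(t - 1)/14 - 2*log(t + 3)/3 + 716*log(t + 6)/273 + C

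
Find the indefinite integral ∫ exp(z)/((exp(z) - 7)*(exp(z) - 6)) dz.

log(exp(z) - 7) - log(exp(z) - 6) + C

Let u = e^z, du = e^z dz.
The integral becomes ∫ du/((u-6)(u-7)); decompose into partial fractions.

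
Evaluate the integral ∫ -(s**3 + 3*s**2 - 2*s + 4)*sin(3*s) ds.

s**3*cos(3*s)/3 - s**2*sin(3*s)/3 + s**2*cos(3*s) - 2*s*sin(3*s)/3 - 8*s*cos(3*s)/9 + 8*sin(3*s)/27 + 10*cos(3*s)/9 + C

Use integration by parts with u = s**3 + 3*s**2 - 2*s + 4, dv = -sin(3*s) ds, so v = cos(3*s)/3.
Apply parts 3 times (tabular method): alternate signs, differentiate u down to 0, integrate dv up.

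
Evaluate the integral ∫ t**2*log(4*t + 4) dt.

t**3*log(4*t + 4)/3 - t**3/9 + t**2/6 - t/3 + log(t + 1)/3 + C

Use integration by parts with u = log(4*t + 4), dv = t**2 dt.
Then du = 4/(4*t + 4) dt and v = t**3/3.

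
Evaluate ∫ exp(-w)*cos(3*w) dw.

3*exp(-w)*sin(3*w)/10 - exp(-w)*cos(3*w)/10 + C

Let I denote the integral. Integrate by parts with u = cos(3*w), dv = exp(-w) dw, so v = -exp(-w): I = -exp(-w)*cos(3*w) − 3·∫ exp(-w)*sin(3*w) dw.
Apply parts again with u = sin(3*w), dv = exp(-w) dw: ∫ exp(-w)*sin(3*w) dw = -exp(-w)*sin(3*w) + 3·I. Substituting back brings back I: I = 3*exp(-w)*sin(3*w) - exp(-w)*cos(3*w) − 9·I.
Solving for I: (1 + 9)·I equals the remaining terms, so I = (1/10)·(3*exp(-w)*sin(3*w) - exp(-w)*cos(3*w)).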